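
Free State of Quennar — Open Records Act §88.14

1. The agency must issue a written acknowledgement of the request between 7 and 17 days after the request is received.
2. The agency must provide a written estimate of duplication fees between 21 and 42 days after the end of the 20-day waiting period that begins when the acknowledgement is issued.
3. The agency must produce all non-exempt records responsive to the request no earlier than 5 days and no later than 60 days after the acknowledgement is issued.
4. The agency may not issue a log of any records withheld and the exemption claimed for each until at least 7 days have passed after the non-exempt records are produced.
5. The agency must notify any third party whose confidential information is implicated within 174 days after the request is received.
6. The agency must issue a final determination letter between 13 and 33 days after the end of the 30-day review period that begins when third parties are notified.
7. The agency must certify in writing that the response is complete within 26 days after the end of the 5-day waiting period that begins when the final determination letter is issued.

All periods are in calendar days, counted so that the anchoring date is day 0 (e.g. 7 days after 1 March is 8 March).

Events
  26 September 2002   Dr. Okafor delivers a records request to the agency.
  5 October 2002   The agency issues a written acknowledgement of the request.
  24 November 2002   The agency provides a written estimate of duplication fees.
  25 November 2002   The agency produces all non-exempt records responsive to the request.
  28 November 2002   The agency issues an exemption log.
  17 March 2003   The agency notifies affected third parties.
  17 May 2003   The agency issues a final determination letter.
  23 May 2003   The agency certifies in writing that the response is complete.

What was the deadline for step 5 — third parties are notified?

19 March 2003

Step 5 runs from 26 September 2002, when the request is received. 174 days after 26 September 2002 is 19 March 2003.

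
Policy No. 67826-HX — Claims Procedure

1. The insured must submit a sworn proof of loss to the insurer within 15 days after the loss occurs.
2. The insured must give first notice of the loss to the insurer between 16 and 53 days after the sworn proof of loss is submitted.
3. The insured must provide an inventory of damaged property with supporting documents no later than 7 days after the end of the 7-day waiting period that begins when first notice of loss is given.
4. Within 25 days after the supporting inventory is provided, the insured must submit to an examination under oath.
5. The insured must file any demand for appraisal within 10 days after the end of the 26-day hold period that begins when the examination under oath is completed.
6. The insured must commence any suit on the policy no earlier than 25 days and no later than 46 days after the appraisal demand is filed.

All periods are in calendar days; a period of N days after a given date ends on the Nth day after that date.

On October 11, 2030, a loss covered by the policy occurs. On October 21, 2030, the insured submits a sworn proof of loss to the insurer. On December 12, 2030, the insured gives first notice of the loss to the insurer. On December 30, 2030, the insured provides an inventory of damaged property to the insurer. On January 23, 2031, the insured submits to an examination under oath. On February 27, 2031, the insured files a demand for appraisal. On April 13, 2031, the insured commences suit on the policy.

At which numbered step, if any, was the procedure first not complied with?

Step 1 — counting 15 days from October 11, 2030 (when the loss occurs) gives a deadline of October 26, 2030; done October 21, 2030 — timely.
Step 2 — 16 and 53 days from October 21, 2030 (when the sworn proof of loss is submitted) are November 6, 2030 and December 13, 2030 respectively; December 12, 2030 falls inside that range.
Step 3 — counting 7 days from December 19, 2030 (end of the 7-day waiting period, which began when first notice of loss is given on December 12, 2030) gives a deadline of December 26, 2030; December 30, 2030 misses that deadline by 4 days.
No need to go further; step 3 was not satisfied.

Step 3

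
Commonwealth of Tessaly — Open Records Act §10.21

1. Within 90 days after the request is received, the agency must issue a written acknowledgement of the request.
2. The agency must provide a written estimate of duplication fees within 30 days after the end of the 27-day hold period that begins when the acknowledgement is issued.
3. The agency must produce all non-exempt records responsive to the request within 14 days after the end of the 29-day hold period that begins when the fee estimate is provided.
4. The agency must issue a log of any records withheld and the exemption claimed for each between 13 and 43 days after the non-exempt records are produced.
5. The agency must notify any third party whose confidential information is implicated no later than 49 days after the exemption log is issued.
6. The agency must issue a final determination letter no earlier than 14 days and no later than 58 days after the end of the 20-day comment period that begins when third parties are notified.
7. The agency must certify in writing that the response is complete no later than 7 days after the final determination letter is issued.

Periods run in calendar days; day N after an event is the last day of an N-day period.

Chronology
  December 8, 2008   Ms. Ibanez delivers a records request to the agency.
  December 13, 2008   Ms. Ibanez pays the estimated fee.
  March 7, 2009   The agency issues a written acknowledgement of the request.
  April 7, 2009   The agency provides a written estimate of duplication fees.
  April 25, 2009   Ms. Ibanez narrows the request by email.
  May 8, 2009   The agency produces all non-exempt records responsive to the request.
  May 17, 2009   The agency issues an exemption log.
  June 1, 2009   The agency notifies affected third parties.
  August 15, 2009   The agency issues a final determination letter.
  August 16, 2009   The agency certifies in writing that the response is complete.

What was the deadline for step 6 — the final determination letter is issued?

Third parties are notified on June 1, 2009; the 20-day comment period therefore ends June 21, 2009, and step 6 runs from that date. The window is 14–58 days after June 21, 2009; it closes on August 18, 2009.

August 18, 2009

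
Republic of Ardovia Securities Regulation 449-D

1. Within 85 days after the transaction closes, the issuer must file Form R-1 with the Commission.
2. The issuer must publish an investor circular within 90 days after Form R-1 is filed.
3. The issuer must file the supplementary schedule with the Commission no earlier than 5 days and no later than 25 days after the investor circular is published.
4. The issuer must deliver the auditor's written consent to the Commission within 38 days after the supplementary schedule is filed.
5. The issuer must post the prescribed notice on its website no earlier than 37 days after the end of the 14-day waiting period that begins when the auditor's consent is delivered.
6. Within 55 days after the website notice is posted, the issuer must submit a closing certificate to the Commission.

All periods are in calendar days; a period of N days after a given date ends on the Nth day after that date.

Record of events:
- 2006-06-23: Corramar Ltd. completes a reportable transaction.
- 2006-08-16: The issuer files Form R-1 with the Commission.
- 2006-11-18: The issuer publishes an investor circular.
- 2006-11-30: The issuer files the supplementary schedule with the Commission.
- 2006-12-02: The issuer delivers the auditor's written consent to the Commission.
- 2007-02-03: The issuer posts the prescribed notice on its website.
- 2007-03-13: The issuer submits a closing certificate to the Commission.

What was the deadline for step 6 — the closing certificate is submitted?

Step 6 runs from 2007-02-03, when the website notice is posted. 55 days after 2007-02-03 is 2007-03-30.

2007-03-30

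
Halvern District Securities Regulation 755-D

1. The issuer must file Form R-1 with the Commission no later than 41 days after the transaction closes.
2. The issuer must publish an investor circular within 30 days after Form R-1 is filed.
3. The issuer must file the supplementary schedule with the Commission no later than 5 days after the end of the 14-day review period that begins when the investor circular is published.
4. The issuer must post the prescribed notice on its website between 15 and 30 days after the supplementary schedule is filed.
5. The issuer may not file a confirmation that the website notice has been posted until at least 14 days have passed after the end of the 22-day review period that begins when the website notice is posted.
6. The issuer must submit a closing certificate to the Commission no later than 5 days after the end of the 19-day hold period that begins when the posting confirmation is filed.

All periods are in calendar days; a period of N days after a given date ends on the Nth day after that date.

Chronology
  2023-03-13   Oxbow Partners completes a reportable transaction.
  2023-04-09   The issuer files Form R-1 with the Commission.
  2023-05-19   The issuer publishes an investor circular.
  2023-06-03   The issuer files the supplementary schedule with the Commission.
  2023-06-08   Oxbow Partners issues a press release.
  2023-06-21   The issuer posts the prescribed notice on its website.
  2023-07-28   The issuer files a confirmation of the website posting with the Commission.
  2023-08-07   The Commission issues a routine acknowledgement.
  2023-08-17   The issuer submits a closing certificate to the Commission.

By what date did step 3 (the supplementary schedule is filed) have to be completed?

2023-06-07

The investor circular is published on 2023-05-19; the 14-day review period therefore ends 2023-06-02, and step 3 runs from that date. 5 days after 2023-06-02 is 2023-06-07.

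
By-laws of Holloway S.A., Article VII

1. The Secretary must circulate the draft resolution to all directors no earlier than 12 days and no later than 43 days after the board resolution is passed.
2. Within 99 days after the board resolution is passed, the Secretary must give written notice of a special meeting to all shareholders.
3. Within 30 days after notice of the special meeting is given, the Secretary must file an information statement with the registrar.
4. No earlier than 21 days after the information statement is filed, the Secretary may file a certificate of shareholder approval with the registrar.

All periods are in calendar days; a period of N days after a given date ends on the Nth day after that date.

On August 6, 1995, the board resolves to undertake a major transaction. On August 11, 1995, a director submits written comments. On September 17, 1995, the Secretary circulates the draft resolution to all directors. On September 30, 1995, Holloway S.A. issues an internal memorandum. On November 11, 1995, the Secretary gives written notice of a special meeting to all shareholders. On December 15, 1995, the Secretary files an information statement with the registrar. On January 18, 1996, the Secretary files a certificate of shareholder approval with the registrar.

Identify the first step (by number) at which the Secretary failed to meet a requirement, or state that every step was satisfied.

(1) the permitted window runs from August 6, 1995 + 12 = August 18, 1995 to August 6, 1995 + 43 = September 18, 1995; done September 17, 1995, which is between those dates.
(2) due by August 6, 1995 + 99 days = November 13, 1995; November 11, 1995 is within that limit.
(3) due by November 11, 1995 + 30 days = December 11, 1995; December 15, 1995 misses that deadline by 4 days.

Step 3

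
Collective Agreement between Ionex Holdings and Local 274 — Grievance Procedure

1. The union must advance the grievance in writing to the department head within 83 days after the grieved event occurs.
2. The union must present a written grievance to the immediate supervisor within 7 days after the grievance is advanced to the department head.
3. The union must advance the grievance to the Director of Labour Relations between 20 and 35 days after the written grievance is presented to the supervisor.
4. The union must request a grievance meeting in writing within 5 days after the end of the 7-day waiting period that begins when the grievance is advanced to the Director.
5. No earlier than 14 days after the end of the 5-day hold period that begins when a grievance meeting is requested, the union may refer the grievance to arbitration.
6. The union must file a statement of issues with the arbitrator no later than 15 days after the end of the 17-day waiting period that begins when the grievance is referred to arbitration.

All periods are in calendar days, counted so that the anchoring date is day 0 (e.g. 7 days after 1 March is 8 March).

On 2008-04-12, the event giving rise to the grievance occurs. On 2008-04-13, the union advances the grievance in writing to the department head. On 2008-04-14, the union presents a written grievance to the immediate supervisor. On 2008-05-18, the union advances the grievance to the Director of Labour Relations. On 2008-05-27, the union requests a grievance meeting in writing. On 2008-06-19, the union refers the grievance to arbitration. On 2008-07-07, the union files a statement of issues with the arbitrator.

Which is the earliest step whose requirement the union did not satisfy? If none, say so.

None — every step was satisfied

Step 1: 83 days after 2008-04-12 (when the grieved event occurs) is 2008-07-04; completed 2008-04-13, before the deadline.
Step 2: 7 days after 2008-04-13 (when the grievance is advanced to the department head) is 2008-04-20; completed 2008-04-14, before the deadline.
Step 3: the window is 20–35 days after 2008-04-14 (when the written grievance is presented to the supervisor), so 2008-05-04 through 2008-05-19; done 2008-05-18, which is between those dates.
Step 4: 5 days after 2008-05-25 (end of the 7-day waiting period, which began when the grievance is advanced to the Director on 2008-05-18) is 2008-05-30; done 2008-05-27 — timely.
Step 5: the earliest permitted date is 14 days after 2008-06-01 (end of the 5-day hold period, which began when a grievance meeting is requested on 2008-05-27), i.e. 2008-06-15; done 2008-06-19, after the minimum wait.
Step 6: 15 days after 2008-07-06 (end of the 17-day waiting period, which began when the grievance is referred to arbitration on 2008-06-19) is 2008-07-21; done 2008-07-07 — timely.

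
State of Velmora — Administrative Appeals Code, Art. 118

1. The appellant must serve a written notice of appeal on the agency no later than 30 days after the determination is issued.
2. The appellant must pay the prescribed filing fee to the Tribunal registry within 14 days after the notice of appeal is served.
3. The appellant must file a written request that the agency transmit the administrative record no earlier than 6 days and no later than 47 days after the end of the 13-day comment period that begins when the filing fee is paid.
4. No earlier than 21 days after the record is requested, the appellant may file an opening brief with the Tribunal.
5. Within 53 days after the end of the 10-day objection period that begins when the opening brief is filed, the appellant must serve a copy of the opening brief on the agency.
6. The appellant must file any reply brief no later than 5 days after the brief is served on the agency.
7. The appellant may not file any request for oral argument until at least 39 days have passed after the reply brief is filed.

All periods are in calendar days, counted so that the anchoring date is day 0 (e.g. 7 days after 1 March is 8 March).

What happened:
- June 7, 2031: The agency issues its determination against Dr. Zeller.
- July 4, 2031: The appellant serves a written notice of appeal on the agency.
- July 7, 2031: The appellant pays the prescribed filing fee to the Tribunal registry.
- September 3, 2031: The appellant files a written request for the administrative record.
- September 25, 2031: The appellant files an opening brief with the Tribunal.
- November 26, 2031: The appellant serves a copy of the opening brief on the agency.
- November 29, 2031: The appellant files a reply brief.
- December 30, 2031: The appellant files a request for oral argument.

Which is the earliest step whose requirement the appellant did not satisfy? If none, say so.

Step 7

(1) due by June 7, 2031 + 30 days = July 7, 2031; completed July 4, 2031, before the deadline.
(2) due by July 4, 2031 + 14 days = July 18, 2031; done July 7, 2031 — timely.
(3) the permitted window runs from July 20, 2031 + 6 = July 26, 2031 to July 20, 2031 + 47 = September 5, 2031; September 3, 2031 falls inside that range.
(4) permitted from September 3, 2031 + 21 days = September 24, 2031 onward; done September 25, 2031 — permitted.
(5) due by October 5, 2031 + 53 days = November 27, 2031; done November 26, 2031 — timely.
(6) due by November 26, 2031 + 5 days = December 1, 2031; done November 29, 2031 — timely.
(7) permitted from November 29, 2031 + 39 days = January 7, 2032 onward; December 30, 2031 is 8 days before the earliest permitted date.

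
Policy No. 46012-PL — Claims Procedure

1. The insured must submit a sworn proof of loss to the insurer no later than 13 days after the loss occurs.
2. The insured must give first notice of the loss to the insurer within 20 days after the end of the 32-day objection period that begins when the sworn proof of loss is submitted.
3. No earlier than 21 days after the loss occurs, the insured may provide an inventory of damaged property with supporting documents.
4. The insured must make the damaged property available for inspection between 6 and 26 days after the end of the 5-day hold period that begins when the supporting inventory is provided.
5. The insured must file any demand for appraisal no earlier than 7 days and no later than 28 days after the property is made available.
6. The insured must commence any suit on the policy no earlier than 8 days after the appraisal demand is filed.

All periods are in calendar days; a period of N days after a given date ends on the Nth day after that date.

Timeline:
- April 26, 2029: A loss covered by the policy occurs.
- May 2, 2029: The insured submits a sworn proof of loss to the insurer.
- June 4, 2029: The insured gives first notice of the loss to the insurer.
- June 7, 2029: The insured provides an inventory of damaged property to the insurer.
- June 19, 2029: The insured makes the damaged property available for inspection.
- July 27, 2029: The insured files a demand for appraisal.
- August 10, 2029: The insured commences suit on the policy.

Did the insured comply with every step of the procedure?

No

Step 1 — counting 13 days from April 26, 2029 (when the loss occurs) gives a deadline of May 9, 2029; May 2, 2029 is within that limit.
Step 2 — counting 20 days from June 3, 2029 (end of the 32-day objection period, which began when the sworn proof of loss is submitted on May 2, 2029) gives a deadline of June 23, 2029; completed June 4, 2029, before the deadline.
Step 3 — must wait 21 days from April 26, 2029 (when the loss occurs), so not before May 17, 2029; June 7, 2029 is on or after that date.
Step 4 — 6 and 26 days from June 12, 2029 (end of the 5-day hold period, which began when the supporting inventory is provided on June 7, 2029) are June 18, 2029 and July 8, 2029 respectively; June 19, 2029 falls inside that range.
Step 5 — 7 and 28 days from June 19, 2029 (when the property is made available) are June 26, 2029 and July 17, 2029 respectively; July 27, 2029 is 10 days past the end of the window.
The procedure was therefore not followed at step 5.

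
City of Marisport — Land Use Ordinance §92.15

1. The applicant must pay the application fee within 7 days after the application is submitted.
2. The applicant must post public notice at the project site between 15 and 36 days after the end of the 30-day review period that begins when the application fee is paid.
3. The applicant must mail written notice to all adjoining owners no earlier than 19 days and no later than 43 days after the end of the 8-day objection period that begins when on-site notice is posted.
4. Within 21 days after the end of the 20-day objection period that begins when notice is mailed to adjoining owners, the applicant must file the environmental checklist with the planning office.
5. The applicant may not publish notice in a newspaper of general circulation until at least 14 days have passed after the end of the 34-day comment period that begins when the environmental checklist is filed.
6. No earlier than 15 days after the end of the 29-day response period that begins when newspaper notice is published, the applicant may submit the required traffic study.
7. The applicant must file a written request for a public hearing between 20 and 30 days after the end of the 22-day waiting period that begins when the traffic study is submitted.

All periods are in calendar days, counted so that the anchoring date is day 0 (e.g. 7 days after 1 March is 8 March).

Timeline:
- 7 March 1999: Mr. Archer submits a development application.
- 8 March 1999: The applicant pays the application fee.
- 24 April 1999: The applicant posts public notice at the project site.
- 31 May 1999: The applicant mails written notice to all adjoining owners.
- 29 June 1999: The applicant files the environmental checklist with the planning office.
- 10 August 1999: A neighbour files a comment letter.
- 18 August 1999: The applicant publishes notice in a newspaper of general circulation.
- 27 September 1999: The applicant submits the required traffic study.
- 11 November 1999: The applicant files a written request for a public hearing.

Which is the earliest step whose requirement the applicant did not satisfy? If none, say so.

Step 6

(1) due by 7 March 1999 + 7 days = 14 March 1999; completed 8 March 1999, before the deadline.
(2) the permitted window runs from 7 April 1999 + 15 = 22 April 1999 to 7 April 1999 + 36 = 13 May 1999; 24 April 1999 falls inside that range.
(3) the permitted window runs from 2 May 1999 + 19 = 21 May 1999 to 2 May 1999 + 43 = 14 June 1999; done 31 May 1999 — within the window.
(4) due by 20 June 1999 + 21 days = 11 July 1999; 29 June 1999 is within that limit.
(5) permitted from 2 August 1999 + 14 days = 16 August 1999 onward; 18 August 1999 is on or after that date.
(6) permitted from 16 September 1999 + 15 days = 1 October 1999 onward; 27 September 1999 is 4 days before the earliest permitted date.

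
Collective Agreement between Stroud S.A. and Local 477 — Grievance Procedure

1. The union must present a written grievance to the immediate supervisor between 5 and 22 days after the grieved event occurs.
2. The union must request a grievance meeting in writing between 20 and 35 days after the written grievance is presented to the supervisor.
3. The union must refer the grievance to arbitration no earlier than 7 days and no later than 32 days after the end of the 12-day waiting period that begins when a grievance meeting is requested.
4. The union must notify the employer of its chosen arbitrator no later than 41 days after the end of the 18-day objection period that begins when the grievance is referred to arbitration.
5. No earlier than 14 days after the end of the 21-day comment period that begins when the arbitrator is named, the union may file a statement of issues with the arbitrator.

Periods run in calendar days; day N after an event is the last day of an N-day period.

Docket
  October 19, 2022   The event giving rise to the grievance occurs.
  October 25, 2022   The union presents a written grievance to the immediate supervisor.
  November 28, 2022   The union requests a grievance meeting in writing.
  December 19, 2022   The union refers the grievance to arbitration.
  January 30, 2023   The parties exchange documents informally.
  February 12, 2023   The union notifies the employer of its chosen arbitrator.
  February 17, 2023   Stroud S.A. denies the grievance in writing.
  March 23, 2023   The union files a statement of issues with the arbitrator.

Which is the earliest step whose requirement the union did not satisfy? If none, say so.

Step 1: the window is 5–22 days after October 19, 2022 (when the grieved event occurs), so October 24, 2022 through November 10, 2022; done October 25, 2022, which is between those dates.
Step 2: the window is 20–35 days after October 25, 2022 (when the written grievance is presented to the supervisor), so November 14, 2022 through November 29, 2022; done November 28, 2022 — within the window.
Step 3: the window is 7–32 days after December 10, 2022 (end of the 12-day waiting period, which began when a grievance meeting is requested on November 28, 2022), so December 17, 2022 through January 11, 2023; done December 19, 2022 — within the window.
Step 4: 41 days after January 6, 2023 (end of the 18-day objection period, which began when the grievance is referred to arbitration on December 19, 2022) is February 16, 2023; February 12, 2023 is within that limit.
Step 5: the earliest permitted date is 14 days after March 5, 2023 (end of the 21-day comment period, which began when the arbitrator is named on February 12, 2023), i.e. March 19, 2023; done March 23, 2023 — permitted.

None — every step was satisfied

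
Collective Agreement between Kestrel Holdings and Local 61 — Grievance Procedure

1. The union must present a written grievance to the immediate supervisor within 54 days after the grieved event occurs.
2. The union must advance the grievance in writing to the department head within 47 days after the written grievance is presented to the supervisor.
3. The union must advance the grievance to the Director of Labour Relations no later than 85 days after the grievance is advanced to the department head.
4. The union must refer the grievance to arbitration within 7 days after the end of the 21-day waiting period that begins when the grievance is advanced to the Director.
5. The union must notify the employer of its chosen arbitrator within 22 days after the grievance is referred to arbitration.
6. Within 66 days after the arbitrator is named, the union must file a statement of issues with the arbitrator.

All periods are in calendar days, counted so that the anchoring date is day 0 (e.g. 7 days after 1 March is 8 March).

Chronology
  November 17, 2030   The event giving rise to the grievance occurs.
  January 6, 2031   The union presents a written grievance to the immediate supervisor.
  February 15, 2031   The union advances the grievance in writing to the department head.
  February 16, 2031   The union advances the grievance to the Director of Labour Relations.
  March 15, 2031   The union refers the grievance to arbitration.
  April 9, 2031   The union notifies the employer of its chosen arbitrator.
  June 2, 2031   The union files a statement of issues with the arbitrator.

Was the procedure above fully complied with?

Step 1: 54 days after November 17, 2030 (when the grieved event occurs) is January 10, 2031; done January 6, 2031 — timely.
Step 2: 47 days after January 6, 2031 (when the written grievance is presented to the supervisor) is February 22, 2031; completed February 15, 2031, before the deadline.
Step 3: 85 days after February 15, 2031 (when the grievance is advanced to the department head) is May 11, 2031; February 16, 2031 is within that limit.
Step 4: 7 days after March 9, 2031 (end of the 21-day waiting period, which began when the grievance is advanced to the Director on February 16, 2031) is March 16, 2031; March 15, 2031 is within that limit.
Step 5: 22 days after March 15, 2031 (when the grievance is referred to arbitration) is April 6, 2031; done April 9, 2031 — 3 days late.

No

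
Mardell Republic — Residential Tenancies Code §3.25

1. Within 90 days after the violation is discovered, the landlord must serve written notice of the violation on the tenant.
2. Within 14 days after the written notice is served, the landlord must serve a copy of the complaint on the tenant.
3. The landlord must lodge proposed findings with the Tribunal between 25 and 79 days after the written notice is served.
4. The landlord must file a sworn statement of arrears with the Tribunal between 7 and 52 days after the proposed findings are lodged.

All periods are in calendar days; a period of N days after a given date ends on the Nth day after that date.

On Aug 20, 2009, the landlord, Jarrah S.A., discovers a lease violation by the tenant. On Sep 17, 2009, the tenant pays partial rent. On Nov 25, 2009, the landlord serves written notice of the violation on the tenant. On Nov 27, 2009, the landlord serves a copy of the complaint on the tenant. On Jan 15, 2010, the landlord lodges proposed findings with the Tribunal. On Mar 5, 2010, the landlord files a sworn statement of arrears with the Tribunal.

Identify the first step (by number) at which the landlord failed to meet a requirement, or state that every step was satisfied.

(1) due by Aug 20, 2009 + 90 days = Nov 18, 2009; Nov 25, 2009 misses that deadline by 7 days.

Step 1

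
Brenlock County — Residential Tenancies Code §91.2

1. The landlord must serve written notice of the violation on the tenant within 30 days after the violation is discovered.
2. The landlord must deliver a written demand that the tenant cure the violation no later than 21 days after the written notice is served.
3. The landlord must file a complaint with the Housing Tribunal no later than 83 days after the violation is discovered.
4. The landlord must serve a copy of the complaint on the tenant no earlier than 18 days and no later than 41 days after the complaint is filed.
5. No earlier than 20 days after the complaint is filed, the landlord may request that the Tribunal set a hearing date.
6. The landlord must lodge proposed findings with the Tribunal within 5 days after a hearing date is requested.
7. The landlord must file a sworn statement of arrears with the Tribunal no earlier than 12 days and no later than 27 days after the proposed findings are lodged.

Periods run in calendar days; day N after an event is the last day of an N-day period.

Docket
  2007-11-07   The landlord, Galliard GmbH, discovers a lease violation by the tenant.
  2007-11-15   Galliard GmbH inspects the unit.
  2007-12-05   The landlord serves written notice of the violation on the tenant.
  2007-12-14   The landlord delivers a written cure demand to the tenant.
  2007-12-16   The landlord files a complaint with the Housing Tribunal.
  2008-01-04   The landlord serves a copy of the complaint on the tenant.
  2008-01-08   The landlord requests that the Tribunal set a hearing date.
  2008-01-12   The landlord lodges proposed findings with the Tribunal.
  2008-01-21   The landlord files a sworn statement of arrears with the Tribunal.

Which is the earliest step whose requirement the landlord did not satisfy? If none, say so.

(1) due by 2007-11-07 + 30 days = 2007-12-07; completed 2007-12-05, before the deadline.
(2) due by 2007-12-05 + 21 days = 2007-12-26; 2007-12-14 is within that limit.
(3) due by 2007-11-07 + 83 days = 2008-01-29; 2007-12-16 is within that limit.
(4) the permitted window runs from 2007-12-16 + 18 = 2008-01-03 to 2007-12-16 + 41 = 2008-01-26; 2008-01-04 falls inside that range.
(5) permitted from 2007-12-16 + 20 days = 2008-01-05 onward; done 2008-01-08 — permitted.
(6) due by 2008-01-08 + 5 days = 2008-01-13; 2008-01-12 is within that limit.
(7) the permitted window runs from 2008-01-12 + 12 = 2008-01-24 to 2008-01-12 + 27 = 2008-02-08; 2008-01-21 is 3 days too early.

Step 7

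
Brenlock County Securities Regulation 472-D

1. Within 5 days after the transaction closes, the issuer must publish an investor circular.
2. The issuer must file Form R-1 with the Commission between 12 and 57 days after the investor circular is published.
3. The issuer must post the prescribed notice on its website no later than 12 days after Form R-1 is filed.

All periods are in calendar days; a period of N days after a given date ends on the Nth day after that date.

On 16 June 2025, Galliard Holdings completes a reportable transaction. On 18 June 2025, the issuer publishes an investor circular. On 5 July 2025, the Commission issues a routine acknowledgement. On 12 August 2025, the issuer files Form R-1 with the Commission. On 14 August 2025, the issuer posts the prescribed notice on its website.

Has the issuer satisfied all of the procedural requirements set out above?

(1) due by 16 June 2025 + 5 days = 21 June 2025; 18 June 2025 is within that limit.
(2) the permitted window runs from 18 June 2025 + 12 = 30 June 2025 to 18 June 2025 + 57 = 14 August 2025; 12 August 2025 falls inside that range.
(3) due by 12 August 2025 + 12 days = 24 August 2025; done 14 August 2025 — timely.

Yes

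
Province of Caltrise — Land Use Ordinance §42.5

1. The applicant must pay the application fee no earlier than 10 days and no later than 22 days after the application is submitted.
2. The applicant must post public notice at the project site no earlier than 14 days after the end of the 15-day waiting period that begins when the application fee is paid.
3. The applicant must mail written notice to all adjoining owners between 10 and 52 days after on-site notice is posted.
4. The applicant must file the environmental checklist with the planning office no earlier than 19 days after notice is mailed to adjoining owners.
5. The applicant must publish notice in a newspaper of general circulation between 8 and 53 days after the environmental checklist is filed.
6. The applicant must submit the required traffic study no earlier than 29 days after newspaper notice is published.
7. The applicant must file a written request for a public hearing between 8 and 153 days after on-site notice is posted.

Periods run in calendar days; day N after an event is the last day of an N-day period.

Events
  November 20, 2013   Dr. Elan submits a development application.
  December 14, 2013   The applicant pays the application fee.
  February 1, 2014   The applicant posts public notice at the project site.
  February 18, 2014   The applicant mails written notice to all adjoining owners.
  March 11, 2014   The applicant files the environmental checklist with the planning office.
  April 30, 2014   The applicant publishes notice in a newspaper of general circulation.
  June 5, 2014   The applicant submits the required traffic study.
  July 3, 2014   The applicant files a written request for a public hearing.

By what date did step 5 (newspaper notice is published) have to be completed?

May 3, 2014

Step 5 runs from March 11, 2014, when the environmental checklist is filed. The window is 8–53 days after March 11, 2014; it closes on May 3, 2014.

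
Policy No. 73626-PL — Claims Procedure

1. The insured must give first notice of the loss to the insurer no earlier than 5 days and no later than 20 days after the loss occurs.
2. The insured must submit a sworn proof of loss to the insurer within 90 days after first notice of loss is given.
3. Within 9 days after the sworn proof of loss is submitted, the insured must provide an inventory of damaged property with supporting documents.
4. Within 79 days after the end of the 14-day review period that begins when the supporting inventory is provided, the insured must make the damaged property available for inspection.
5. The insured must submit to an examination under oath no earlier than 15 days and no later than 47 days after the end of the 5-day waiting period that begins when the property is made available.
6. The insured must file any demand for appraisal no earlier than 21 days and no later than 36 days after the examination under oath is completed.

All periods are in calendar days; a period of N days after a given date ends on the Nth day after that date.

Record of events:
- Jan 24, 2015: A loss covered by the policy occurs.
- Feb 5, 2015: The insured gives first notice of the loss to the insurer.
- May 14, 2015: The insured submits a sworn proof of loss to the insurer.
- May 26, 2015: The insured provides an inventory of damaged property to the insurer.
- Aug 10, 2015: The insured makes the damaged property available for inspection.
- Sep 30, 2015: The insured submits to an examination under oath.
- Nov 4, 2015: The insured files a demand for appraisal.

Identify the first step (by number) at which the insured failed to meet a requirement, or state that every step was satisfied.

Step 2

Step 1: the window is 5–20 days after Jan 24, 2015 (when the loss occurs), so Jan 29, 2015 through Feb 13, 2015; done Feb 5, 2015, which is between those dates.
Step 2: 90 days after Feb 5, 2015 (when first notice of loss is given) is May 6, 2015; done May 14, 2015 — 8 days late.
The procedure was therefore not followed at step 2.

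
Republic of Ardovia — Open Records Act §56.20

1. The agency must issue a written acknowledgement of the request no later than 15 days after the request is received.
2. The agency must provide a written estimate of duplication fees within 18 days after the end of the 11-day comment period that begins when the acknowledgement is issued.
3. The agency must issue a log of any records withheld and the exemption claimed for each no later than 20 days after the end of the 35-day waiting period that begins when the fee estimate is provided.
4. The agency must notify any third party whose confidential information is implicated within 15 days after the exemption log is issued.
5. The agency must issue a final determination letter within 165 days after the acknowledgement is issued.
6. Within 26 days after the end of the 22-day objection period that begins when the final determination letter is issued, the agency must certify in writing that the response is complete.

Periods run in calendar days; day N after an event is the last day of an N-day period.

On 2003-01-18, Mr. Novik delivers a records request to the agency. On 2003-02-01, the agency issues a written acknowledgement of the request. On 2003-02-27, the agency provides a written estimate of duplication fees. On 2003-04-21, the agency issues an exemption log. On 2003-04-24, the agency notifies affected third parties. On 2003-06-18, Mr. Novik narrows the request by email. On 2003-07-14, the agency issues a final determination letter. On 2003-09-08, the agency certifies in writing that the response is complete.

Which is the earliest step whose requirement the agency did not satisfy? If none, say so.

Step 6

Step 1 — counting 15 days from 2003-01-18 (when the request is received) gives a deadline of 2003-02-02; done 2003-02-01 — timely.
Step 2 — counting 18 days from 2003-02-12 (end of the 11-day comment period, which began when the acknowledgement is issued on 2003-02-01) gives a deadline of 2003-03-02; 2003-02-27 is within that limit.
Step 3 — counting 20 days from 2003-04-03 (end of the 35-day waiting period, which began when the fee estimate is provided on 2003-02-27) gives a deadline of 2003-04-23; 2003-04-21 is within that limit.
Step 4 — counting 15 days from 2003-04-21 (when the exemption log is issued) gives a deadline of 2003-05-06; done 2003-04-24 — timely.
Step 5 — counting 165 days from 2003-02-01 (when the acknowledgement is issued) gives a deadline of 2003-07-16; completed 2003-07-14, before the deadline.
Step 6 — counting 26 days from 2003-08-05 (end of the 22-day objection period, which began when the final determination letter is issued on 2003-07-14) gives a deadline of 2003-08-31; done 2003-09-08 — 8 days late.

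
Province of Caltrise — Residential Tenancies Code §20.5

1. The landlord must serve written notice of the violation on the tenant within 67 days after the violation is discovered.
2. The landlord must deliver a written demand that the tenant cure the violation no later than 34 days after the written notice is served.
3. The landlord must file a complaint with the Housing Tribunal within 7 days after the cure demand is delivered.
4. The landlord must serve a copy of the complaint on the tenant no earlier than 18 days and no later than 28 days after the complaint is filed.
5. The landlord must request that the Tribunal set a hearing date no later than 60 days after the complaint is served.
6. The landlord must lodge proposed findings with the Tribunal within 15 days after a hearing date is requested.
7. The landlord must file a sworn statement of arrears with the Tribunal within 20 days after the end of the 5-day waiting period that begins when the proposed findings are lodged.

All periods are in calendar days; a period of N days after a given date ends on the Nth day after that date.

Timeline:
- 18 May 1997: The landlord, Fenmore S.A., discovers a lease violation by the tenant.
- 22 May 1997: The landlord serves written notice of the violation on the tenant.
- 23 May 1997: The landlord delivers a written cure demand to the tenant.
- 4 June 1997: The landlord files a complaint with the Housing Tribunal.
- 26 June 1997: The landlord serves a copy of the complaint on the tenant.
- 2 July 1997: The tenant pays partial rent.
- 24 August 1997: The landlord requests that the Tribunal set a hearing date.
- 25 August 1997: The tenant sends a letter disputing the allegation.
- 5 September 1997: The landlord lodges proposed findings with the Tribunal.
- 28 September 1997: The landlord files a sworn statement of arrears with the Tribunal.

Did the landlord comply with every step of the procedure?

No

Step 1 — counting 67 days from 18 May 1997 (when the violation is discovered) gives a deadline of 24 July 1997; 22 May 1997 is within that limit.
Step 2 — counting 34 days from 22 May 1997 (when the written notice is served) gives a deadline of 25 June 1997; completed 23 May 1997, before the deadline.
Step 3 — counting 7 days from 23 May 1997 (when the cure demand is delivered) gives a deadline of 30 May 1997; 4 June 1997 misses that deadline by 5 days.
No need to go further; step 3 was not satisfied.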